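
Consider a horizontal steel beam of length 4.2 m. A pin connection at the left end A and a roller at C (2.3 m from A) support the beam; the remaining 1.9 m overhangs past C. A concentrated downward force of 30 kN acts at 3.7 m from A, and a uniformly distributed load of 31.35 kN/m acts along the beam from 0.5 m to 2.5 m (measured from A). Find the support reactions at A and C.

A_x = 0, A_y = 3.548 kN, C_y = 89.15 kN

Resultant of the distributed load: 31.35 × 2 = 62.7 kN at 1.5 m from A.
ΣM about A: C_y·2.3 − 30·3.7 − (31.35·2)·1.5 = 0 → C_y = 205.05/2.3 = 89.1522 ≈ 89.15 kN.
ΣF_y = 0: A_y + 89.1522 − 30 − 31.35·2 = 0 → A_y = 3.548 kN.
ΣF_x = 0: no horizontal applied forces, so A_x = 0.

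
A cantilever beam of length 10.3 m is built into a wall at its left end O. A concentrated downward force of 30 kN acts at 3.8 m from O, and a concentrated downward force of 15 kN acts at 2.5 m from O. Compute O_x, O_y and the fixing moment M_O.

O_x = 0, O_y = 45.00 kN, M_O = 151.5 kN·m

ΣF_x = 0: O_x = 0.
ΣF_y = 0: O_y − 30 − 15 = 0 → O_y = 45.00 kN.
ΣM about O: M_O − 30·3.8 − 15·2.5 = 0 → M_O = 151.5 kN·m.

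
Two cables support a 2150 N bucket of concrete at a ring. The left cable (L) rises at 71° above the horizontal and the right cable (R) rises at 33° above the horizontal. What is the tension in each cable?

T_L = 1858 N, T_R = 721.4 N

ΣF_x = 0: −T_L·cos71° + T_R·cos33° = 0 → T_R = 0.388196·T_L.
ΣF_y = 0: T_L·sin71° + T_R·sin33° = 2150.
Substitute: T_L·(0.945519 + 0.388196·0.544639) = 2150 → T_L = 1858.34 ≈ 1858 N.
Then T_R = 0.388196 × 1858.34 = 721.4 N.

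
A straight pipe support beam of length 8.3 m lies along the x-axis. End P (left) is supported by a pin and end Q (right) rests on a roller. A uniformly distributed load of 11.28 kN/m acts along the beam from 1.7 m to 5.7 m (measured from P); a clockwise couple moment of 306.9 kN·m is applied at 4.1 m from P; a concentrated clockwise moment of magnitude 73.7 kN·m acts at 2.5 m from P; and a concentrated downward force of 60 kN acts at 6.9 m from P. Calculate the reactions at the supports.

Resultant of the distributed load: 11.28 × 4 = 45.12 kN at 3.7 m from P.
Taking moments about P: Q_y·8.3 − (11.28·4)·3.7 − 306.9 − 73.7 − 60·6.9 = 0 → Q_y = 961.544/8.3 = 115.849 ≈ 115.8 kN.
ΣF_y = 0: P_y + 115.849 − 11.28·4 − 60 = 0 → P_y = -10.73 kN.
ΣF_x = 0: no horizontal applied forces, so P_x = 0.

P_x = 0, P_y = -10.73 kN, Q_y = 115.8 kN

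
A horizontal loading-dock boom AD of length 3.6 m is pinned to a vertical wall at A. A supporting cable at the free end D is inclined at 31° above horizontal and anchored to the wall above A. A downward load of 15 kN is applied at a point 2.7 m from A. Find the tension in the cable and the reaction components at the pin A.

T = 21.84 kN, A_x = 18.72 kN, A_y = 3.750 kN

ΣM about A: T·sin31°·3.6 − 15·2.7 = 0 → T = 40.5/(3.6·0.515038) = 21.843 ≈ 21.84 kN.
ΣF_x = 0: A_x − T·cos31° = 0 → A_x = 21.843 × 0.857167 = 18.72 kN.
ΣF_y = 0: A_y + T·sin31° − 15 = 0 → A_y = 15 − 21.843 × 0.515038 = 3.750 kN.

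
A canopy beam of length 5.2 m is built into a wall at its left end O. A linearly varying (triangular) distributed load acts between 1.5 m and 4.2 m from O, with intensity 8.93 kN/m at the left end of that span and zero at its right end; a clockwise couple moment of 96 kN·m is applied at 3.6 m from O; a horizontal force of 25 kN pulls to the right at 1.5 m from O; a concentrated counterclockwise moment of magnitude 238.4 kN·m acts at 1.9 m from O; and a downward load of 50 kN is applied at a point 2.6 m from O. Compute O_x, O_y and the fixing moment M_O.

Resultant of the triangular load: ½ × 8.93 × 2.7 = 12.0555 kN, acting at 2.4 m from O (one-third of the span from the peak).
ΣF_x = 0: O_x + 25 = 0 → O_x = -25.00 kN.
ΣF_y = 0: O_y − ½·8.93·2.7 − 50 = 0 → O_y = 62.06 kN.
ΣM about O: M_O − (½·8.93·2.7)·2.4 − 96 + 238.4 − 50·2.6 = 0 → M_O = 16.53 kN·m.

O_x = -25.00 kN, O_y = 62.06 kN, M_O = 16.53 kN·m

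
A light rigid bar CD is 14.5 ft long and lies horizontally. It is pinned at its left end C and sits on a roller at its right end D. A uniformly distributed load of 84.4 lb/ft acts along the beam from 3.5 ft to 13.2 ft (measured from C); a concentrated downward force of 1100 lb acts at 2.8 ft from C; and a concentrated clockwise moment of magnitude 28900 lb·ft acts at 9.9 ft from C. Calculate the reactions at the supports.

C_x = 0, C_y = -758.3 lb, D_y = 2677 lb

Resultant of the distributed load: 84.4 × 9.7 = 818.68 lb at 8.35 ft from C.
Taking moments about C: D_y·14.5 − (84.4·9.7)·8.35 − 1100·2.8 − 28900 = 0 → D_y = 38815.978/14.5 = 2676.96 ≈ 2677 lb.
ΣF_y = 0: C_y + 2676.96 − 84.4·9.7 − 1100 = 0 → C_y = -758.3 lb.
ΣF_x = 0: no horizontal applied forces, so C_x = 0.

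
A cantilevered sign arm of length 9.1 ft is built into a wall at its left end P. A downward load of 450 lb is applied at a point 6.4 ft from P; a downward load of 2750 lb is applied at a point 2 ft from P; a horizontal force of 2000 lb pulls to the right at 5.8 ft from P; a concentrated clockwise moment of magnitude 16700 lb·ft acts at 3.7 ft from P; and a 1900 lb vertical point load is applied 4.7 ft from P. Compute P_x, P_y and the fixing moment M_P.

P_x = -2000 lb, P_y = 5100 lb, M_P = 34010 lb·ft

ΣF_x = 0: P_x + 2000 = 0 → P_x = -2000 lb.
ΣF_y = 0: P_y − 450 − 2750 − 1900 = 0 → P_y = 5100 lb.
ΣM about P: M_P − 450·6.4 − 2750·2 − 16700 − 1900·4.7 = 0 → M_P = 34010 lb·ft.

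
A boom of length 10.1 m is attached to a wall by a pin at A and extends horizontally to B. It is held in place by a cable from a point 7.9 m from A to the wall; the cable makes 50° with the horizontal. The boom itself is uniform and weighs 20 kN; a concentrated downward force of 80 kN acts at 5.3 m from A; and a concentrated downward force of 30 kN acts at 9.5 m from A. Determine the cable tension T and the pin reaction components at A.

ΣM about A: T·sin50°·7.9 − 20·5.05 − 80·5.3 − 30·9.5 = 0 → T = 810/(7.9·0.766044) = 133.846 ≈ 133.8 kN.
ΣF_x = 0: A_x − T·cos50° = 0 → A_x = 133.846 × 0.642788 = 86.03 kN.
ΣF_y = 0: A_y + T·sin50° − 20 − 80 − 30 = 0 → A_y = 130 − 133.846 × 0.766044 = 27.47 kN.

T = 133.8 kN, A_x = 86.03 kN, A_y = 27.47 kN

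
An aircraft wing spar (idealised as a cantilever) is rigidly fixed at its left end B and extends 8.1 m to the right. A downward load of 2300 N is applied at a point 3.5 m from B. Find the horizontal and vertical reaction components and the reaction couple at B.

ΣF_x = 0: B_x = 0.
ΣF_y = 0: B_y − 2300 = 0 → B_y = 2300 N.
ΣM about B: M_B − 2300·3.5 = 0 → M_B = 8050 N·m.

B_x = 0, B_y = 2300 N, M_B = 8050 N·m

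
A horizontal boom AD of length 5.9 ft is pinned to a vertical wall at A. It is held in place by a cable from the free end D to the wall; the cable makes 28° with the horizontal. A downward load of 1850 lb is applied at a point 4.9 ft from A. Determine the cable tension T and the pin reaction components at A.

ΣM about A: T·sin28°·5.9 − 1850·4.9 = 0 → T = 9065/(5.9·0.469472) = 3272.7 ≈ 3273 lb.
ΣF_x = 0: A_x − T·cos28° = 0 → A_x = 3272.7 × 0.882948 = 2890 lb.
ΣF_y = 0: A_y + T·sin28° − 1850 = 0 → A_y = 1850 − 3272.7 × 0.469472 = 313.6 lb.

T = 3273 lb, A_x = 2890 lb, A_y = 313.6 lb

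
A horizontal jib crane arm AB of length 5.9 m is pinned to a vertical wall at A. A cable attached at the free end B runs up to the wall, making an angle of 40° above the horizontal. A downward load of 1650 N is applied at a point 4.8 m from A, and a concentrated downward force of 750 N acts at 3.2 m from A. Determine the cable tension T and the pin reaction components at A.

ΣM about A: T·sin40°·5.9 − 1650·4.8 − 750·3.2 = 0 → T = 10320/(5.9·0.642788) = 2721.2 ≈ 2721 N.
ΣF_x = 0: A_x − T·cos40° = 0 → A_x = 2721.2 × 0.766044 = 2085 N.
ΣF_y = 0: A_y + T·sin40° − 1650 − 750 = 0 → A_y = 2400 − 2721.2 × 0.642788 = 650.8 N.

T = 2721 N, A_x = 2085 N, A_y = 650.8 N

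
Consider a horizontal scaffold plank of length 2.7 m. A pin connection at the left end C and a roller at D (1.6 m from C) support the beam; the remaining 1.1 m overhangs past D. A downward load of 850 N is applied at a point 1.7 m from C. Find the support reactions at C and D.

C_x = 0, C_y = -53.12 N, D_y = 903.1 N

ΣM about C: D_y·1.6 − 850·1.7 = 0 → D_y = 1445/1.6 = 903.125 ≈ 903.1 N.
ΣF_y = 0: C_y + 903.125 − 850 = 0 → C_y = -53.12 N.
ΣF_x = 0: no horizontal applied forces, so C_x = 0.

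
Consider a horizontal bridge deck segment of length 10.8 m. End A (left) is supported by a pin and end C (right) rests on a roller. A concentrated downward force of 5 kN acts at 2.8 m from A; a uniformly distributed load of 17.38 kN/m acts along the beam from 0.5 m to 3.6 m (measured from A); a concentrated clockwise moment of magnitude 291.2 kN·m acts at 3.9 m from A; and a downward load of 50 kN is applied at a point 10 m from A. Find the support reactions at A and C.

Resultant of the distributed load: 17.38 × 3.1 = 53.878 kN at 2.05 m from A.
Taking moments about A: C_y·10.8 − 5·2.8 − (17.38·3.1)·2.05 − 291.2 − 50·10 = 0 → C_y = 915.6499/10.8 = 84.7824 ≈ 84.78 kN.
ΣF_y = 0: A_y + 84.7824 − 5 − 17.38·3.1 − 50 = 0 → A_y = 24.10 kN.
ΣF_x = 0: no horizontal applied forces, so A_x = 0.

A_x = 0, A_y = 24.10 kN, C_y = 84.78 kN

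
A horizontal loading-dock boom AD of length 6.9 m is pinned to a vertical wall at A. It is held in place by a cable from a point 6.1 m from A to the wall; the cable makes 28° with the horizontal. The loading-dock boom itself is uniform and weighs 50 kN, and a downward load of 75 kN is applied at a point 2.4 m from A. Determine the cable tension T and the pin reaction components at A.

ΣM about A: T·sin28°·6.1 − 50·3.45 − 75·2.4 = 0 → T = 352.5/(6.1·0.469472) = 123.089 ≈ 123.1 kN.
ΣF_x = 0: A_x − T·cos28° = 0 → A_x = 123.089 × 0.882948 = 108.7 kN.
ΣF_y = 0: A_y + T·sin28° − 50 − 75 = 0 → A_y = 125 − 123.089 × 0.469472 = 67.21 kN.

T = 123.1 kN, A_x = 108.7 kN, A_y = 67.21 kN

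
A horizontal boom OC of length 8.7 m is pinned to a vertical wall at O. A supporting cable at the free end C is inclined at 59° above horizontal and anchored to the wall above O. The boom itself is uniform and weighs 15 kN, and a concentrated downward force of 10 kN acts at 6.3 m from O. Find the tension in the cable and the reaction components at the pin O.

T = 17.20 kN, O_x = 8.858 kN, O_y = 10.26 kN

ΣM about O: T·sin59°·8.7 − 15·4.35 − 10·6.3 = 0 → T = 128.25/(8.7·0.857167) = 17.1978 ≈ 17.20 kN.
ΣF_x = 0: O_x − T·cos59° = 0 → O_x = 17.1978 × 0.515038 = 8.858 kN.
ΣF_y = 0: O_y + T·sin59° − 15 − 10 = 0 → O_y = 25 − 17.1978 × 0.857167 = 10.26 kN.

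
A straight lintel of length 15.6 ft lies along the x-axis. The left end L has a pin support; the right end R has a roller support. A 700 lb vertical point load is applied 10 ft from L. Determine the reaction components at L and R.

ΣM about L: R_y·15.6 − 700·10 = 0 → R_y = 7000/15.6 = 448.718 ≈ 448.7 lb.
ΣF_y = 0: L_y + 448.718 − 700 = 0 → L_y = 251.3 lb.
ΣF_x = 0: no horizontal applied forces, so L_x = 0.

L_x = 0, L_y = 251.3 lb, R_y = 448.7 lb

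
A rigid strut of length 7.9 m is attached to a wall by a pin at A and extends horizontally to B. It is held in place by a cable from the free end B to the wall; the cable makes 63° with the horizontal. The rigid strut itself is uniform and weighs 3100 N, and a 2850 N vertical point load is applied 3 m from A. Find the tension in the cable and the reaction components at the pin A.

ΣM about A: T·sin63°·7.9 − 3100·3.95 − 2850·3 = 0 → T = 20795/(7.9·0.891007) = 2954.27 ≈ 2954 N.
ΣF_x = 0: A_x − T·cos63° = 0 → A_x = 2954.27 × 0.45399 = 1341 N.
ΣF_y = 0: A_y + T·sin63° − 3100 − 2850 = 0 → A_y = 5950 − 2954.27 × 0.891007 = 3318 N.

T = 2954 N, A_x = 1341 N, A_y = 3318 N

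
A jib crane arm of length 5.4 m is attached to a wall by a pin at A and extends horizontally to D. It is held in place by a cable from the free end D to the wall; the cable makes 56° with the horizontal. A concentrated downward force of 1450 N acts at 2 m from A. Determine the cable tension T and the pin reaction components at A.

ΣM about A: T·sin56°·5.4 − 1450·2 = 0 → T = 2900/(5.4·0.829038) = 647.783 ≈ 647.8 N.
ΣF_x = 0: A_x − T·cos56° = 0 → A_x = 647.783 × 0.559193 = 362.2 N.
ΣF_y = 0: A_y + T·sin56° − 1450 = 0 → A_y = 1450 − 647.783 × 0.829038 = 913.0 N.

T = 647.8 N, A_x = 362.2 N, A_y = 913.0 N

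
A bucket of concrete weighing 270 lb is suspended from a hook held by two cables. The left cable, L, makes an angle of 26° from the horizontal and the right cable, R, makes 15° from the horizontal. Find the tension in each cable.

T_L = 397.5 lb, T_R = 369.9 lb

ΣF_x = 0: −T_L·cos26° + T_R·cos15° = 0 → T_R = 0.9305·T_L.
ΣF_y = 0: T_L·sin26° + T_R·sin15° = 270.
Substitute: T_L·(0.438371 + 0.9305·0.258819) = 270 → T_L = 397.525 ≈ 397.5 lb.
Then T_R = 0.9305 × 397.525 = 369.9 lb.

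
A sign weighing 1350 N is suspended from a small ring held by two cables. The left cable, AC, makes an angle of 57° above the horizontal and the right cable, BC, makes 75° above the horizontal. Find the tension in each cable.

T_AC = 470.2 N, T_BC = 989.4 N

ΣF_x = 0: −T_AC·cos57° + T_BC·cos75° = 0 → T_BC = 2.10432·T_AC.
ΣF_y = 0: T_AC·sin57° + T_BC·sin75° = 1350.
Substitute: T_AC·(0.838671 + 2.10432·0.965926) = 1350 → T_AC = 470.172 ≈ 470.2 N.
Then T_BC = 2.10432 × 470.172 = 989.4 N.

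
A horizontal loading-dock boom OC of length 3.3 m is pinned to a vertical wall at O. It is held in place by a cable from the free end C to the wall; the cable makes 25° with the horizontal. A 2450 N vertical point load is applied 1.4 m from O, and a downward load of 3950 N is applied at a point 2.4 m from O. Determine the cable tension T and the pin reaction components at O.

T = 9257 N, O_x = 8390 N, O_y = 2488 N

ΣM about O: T·sin25°·3.3 − 2450·1.4 − 3950·2.4 = 0 → T = 12910/(3.3·0.422618) = 9256.87 ≈ 9257 N.
ΣF_x = 0: O_x − T·cos25° = 0 → O_x = 9256.87 × 0.906308 = 8390 N.
ΣF_y = 0: O_y + T·sin25° − 2450 − 3950 = 0 → O_y = 6400 − 9256.87 × 0.422618 = 2488 N.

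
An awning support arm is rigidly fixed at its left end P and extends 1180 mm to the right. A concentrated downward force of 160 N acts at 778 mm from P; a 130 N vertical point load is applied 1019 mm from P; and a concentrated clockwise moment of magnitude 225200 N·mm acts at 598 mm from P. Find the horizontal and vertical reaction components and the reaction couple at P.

P_x = 0, P_y = 290.0 N, M_P = 482200 N·mm

ΣF_x = 0: P_x = 0.
ΣF_y = 0: P_y − 160 − 130 = 0 → P_y = 290.0 N.
ΣM about P: M_P − 160·778 − 130·1019 − 225200 = 0 → M_P = 482200 N·mm.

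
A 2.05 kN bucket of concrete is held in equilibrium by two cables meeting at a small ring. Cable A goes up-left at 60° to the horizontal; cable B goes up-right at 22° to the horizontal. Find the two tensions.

T_A = 1.919 kN, T_B = 1.035 kN

ΣF_x = 0: −T_A·cos60° + T_B·cos22° = 0 → T_B = 0.539267·T_A.
ΣF_y = 0: T_A·sin60° + T_B·sin22° = 2.05.
Substitute: T_A·(0.866025 + 0.539267·0.374607) = 2.05 → T_A = 1.91941 ≈ 1.919 kN.
Then T_B = 0.539267 × 1.91941 = 1.035 kN.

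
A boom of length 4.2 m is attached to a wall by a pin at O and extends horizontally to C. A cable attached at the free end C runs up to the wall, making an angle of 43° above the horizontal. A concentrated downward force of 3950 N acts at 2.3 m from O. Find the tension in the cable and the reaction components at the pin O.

ΣM about O: T·sin43°·4.2 − 3950·2.3 = 0 → T = 9085/(4.2·0.681998) = 3171.7 ≈ 3172 N.
ΣF_x = 0: O_x − T·cos43° = 0 → O_x = 3171.7 × 0.731354 = 2320 N.
ΣF_y = 0: O_y + T·sin43° − 3950 = 0 → O_y = 3950 − 3171.7 × 0.681998 = 1787 N.

T = 3172 N, O_x = 2320 N, O_y = 1787 N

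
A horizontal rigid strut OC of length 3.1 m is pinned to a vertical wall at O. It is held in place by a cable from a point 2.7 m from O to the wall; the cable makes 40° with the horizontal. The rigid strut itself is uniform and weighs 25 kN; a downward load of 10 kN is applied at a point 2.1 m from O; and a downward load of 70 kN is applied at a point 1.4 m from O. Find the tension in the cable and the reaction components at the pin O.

T = 90.89 kN, O_x = 69.63 kN, O_y = 46.57 kN

ΣM about O: T·sin40°·2.7 − 25·1.55 − 10·2.1 − 70·1.4 = 0 → T = 157.75/(2.7·0.642788) = 90.8945 ≈ 90.89 kN.
ΣF_x = 0: O_x − T·cos40° = 0 → O_x = 90.8945 × 0.766044 = 69.63 kN.
ΣF_y = 0: O_y + T·sin40° − 25 − 10 − 70 = 0 → O_y = 105 − 90.8945 × 0.642788 = 46.57 kN.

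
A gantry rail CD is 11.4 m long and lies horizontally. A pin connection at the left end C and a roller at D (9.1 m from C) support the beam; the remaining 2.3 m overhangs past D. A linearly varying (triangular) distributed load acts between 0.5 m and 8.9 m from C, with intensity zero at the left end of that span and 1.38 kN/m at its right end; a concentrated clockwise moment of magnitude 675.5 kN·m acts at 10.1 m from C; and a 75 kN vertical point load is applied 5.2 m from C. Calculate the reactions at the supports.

C_x = 0, C_y = -40.18 kN, D_y = 121.0 kN

Resultant of the triangular load: ½ × 1.38 × 8.4 = 5.796 kN, acting at 6.1 m from C (one-third of the span from the peak).
Taking moments about C: D_y·9.1 − (½·1.38·8.4)·6.1 − 675.5 − 75·5.2 = 0 → D_y = 1100.8556/9.1 = 120.973 ≈ 121.0 kN.
ΣF_y = 0: C_y + 120.973 − ½·1.38·8.4 − 75 = 0 → C_y = -40.18 kN.
ΣF_x = 0: no horizontal applied forces, so C_x = 0.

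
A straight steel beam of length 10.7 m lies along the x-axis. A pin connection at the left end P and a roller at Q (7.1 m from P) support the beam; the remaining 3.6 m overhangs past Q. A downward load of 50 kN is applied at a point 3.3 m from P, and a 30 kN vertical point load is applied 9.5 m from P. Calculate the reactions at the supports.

ΣM about P: Q_y·7.1 − 50·3.3 − 30·9.5 = 0 → Q_y = 450/7.1 = 63.3803 ≈ 63.38 kN.
ΣF_y = 0: P_y + 63.3803 − 50 − 30 = 0 → P_y = 16.62 kN.
ΣF_x = 0: no horizontal applied forces, so P_x = 0.

P_x = 0, P_y = 16.62 kN, Q_y = 63.38 kN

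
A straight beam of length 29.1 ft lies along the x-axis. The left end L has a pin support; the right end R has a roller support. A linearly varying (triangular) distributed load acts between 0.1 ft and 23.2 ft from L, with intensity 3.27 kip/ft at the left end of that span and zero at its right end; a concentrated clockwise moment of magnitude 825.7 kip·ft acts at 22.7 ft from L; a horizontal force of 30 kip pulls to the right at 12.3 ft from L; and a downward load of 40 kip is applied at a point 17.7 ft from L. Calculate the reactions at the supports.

L_x = -30.00 kip, L_y = 14.94 kip, R_y = 62.83 kip

Resultant of the triangular load: ½ × 3.27 × 23.1 = 37.7685 kip, acting at 7.8 ft from L (one-third of the span from the peak).
Moments about L: R_y·29.1 − (½·3.27·23.1)·7.8 − 825.7 − 40·17.7 = 0 → R_y = 1828.2943/29.1 = 62.828 ≈ 62.83 kip.
ΣF_y = 0: L_y + 62.828 − ½·3.27·23.1 − 40 = 0 → L_y = 14.94 kip.
ΣF_x = 0: L_x + 30 = 0 → L_x = -30.00 kip.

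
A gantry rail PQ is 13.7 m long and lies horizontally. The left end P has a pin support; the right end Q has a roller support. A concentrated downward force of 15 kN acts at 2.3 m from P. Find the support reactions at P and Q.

P_x = 0, P_y = 12.48 kN, Q_y = 2.518 kN

ΣM about P: Q_y·13.7 − 15·2.3 = 0 → Q_y = 34.5/13.7 = 2.51825 ≈ 2.518 kN.
ΣF_y = 0: P_y + 2.51825 − 15 = 0 → P_y = 12.48 kN.
ΣF_x = 0: no horizontal applied forces, so P_x = 0.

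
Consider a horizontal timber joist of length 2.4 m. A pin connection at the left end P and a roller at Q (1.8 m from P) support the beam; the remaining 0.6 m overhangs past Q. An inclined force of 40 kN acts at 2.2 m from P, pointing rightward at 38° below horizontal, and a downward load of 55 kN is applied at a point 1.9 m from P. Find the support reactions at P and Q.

Moments about P: Q_y·1.8 − 40·sin38°·2.2 − 55·1.9 = 0 → Q_y = 158.678/1.8 = 88.1544 ≈ 88.15 kN.
ΣF_y = 0: P_y + 88.1544 − 40·sin38° − 55 = 0 → P_y = -8.528 kN.
ΣF_x = 0: P_x + 40·cos38° = 0 → P_x = -31.52 kN.

P_x = -31.52 kN, P_y = -8.528 kN, Q_y = 88.15 kN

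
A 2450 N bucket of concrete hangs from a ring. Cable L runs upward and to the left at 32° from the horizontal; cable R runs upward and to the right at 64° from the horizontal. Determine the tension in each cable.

T_L = 1080 N, T_R = 2089 N

ΣF_x = 0: −T_L·cos32° + T_R·cos64° = 0 → T_R = 1.93454·T_L.
ΣF_y = 0: T_L·sin32° + T_R·sin64° = 2450.
Substitute: T_L·(0.529919 + 1.93454·0.898794) = 2450 → T_L = 1079.93 ≈ 1080 N.
Then T_R = 1.93454 × 1079.93 = 2089 N.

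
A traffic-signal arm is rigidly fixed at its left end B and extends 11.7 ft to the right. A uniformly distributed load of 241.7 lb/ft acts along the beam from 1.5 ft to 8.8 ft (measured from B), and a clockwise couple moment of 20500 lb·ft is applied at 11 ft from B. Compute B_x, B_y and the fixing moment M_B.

B_x = 0, B_y = 1764 lb, M_B = 29590 lb·ft

Resultant of the distributed load: 241.7 × 7.3 = 1764.41 lb at 5.15 ft from B.
ΣF_x = 0: B_x = 0.
ΣF_y = 0: B_y − 241.7·7.3 = 0 → B_y = 1764 lb.
ΣM about B: M_B − (241.7·7.3)·5.15 − 20500 = 0 → M_B = 29590 lb·ft.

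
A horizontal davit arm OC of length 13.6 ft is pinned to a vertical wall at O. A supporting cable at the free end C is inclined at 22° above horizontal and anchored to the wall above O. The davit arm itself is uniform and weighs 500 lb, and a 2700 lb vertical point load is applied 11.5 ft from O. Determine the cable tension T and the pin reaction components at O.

T = 6762 lb, O_x = 6270 lb, O_y = 666.9 lb

ΣM about O: T·sin22°·13.6 − 500·6.8 − 2700·11.5 = 0 → T = 34450/(13.6·0.374607) = 6761.99 ≈ 6762 lb.
ΣF_x = 0: O_x − T·cos22° = 0 → O_x = 6761.99 × 0.927184 = 6270 lb.
ΣF_y = 0: O_y + T·sin22° − 500 − 2700 = 0 → O_y = 3200 − 6761.99 × 0.374607 = 666.9 lb.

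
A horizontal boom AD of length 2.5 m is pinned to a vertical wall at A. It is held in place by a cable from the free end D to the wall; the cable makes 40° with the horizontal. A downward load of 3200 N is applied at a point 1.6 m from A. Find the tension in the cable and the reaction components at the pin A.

T = 3186 N, A_x = 2441 N, A_y = 1152 N

ΣM about A: T·sin40°·2.5 − 3200·1.6 = 0 → T = 5120/(2.5·0.642788) = 3186.12 ≈ 3186 N.
ΣF_x = 0: A_x − T·cos40° = 0 → A_x = 3186.12 × 0.766044 = 2441 N.
ΣF_y = 0: A_y + T·sin40° − 3200 = 0 → A_y = 3200 − 3186.12 × 0.642788 = 1152 N.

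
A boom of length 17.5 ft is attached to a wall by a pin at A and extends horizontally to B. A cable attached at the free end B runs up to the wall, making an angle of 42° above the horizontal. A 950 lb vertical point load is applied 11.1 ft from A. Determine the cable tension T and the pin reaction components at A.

T = 900.5 lb, A_x = 669.2 lb, A_y = 347.4 lb

ΣM about A: T·sin42°·17.5 − 950·11.1 = 0 → T = 10545/(17.5·0.669131) = 900.528 ≈ 900.5 lb.
ΣF_x = 0: A_x − T·cos42° = 0 → A_x = 900.528 × 0.743145 = 669.2 lb.
ΣF_y = 0: A_y + T·sin42° − 950 = 0 → A_y = 950 − 900.528 × 0.669131 = 347.4 lb.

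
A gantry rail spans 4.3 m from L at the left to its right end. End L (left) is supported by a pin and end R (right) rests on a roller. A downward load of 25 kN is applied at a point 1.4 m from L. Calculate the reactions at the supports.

Taking moments about L: R_y·4.3 − 25·1.4 = 0 → R_y = 35/4.3 = 8.13953 ≈ 8.140 kN.
ΣF_y = 0: L_y + 8.13953 − 25 = 0 → L_y = 16.86 kN.
ΣF_x = 0: no horizontal applied forces, so L_x = 0.

L_x = 0, L_y = 16.86 kN, R_y = 8.140 kN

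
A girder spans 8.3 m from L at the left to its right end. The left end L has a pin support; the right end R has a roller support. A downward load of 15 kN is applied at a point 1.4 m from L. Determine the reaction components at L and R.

L_x = 0, L_y = 12.47 kN, R_y = 2.530 kN

Moments about L: R_y·8.3 − 15·1.4 = 0 → R_y = 21/8.3 = 2.53012 ≈ 2.530 kN.
ΣF_y = 0: L_y + 2.53012 − 15 = 0 → L_y = 12.47 kN.
ΣF_x = 0: no horizontal applied forces, so L_x = 0.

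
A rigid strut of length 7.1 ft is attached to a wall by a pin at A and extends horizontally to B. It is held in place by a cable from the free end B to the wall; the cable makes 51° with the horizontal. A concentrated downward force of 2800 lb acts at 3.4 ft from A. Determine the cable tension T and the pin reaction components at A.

ΣM about A: T·sin51°·7.1 − 2800·3.4 = 0 → T = 9520/(7.1·0.777146) = 1725.35 ≈ 1725 lb.
ΣF_x = 0: A_x − T·cos51° = 0 → A_x = 1725.35 × 0.62932 = 1086 lb.
ΣF_y = 0: A_y + T·sin51° − 2800 = 0 → A_y = 2800 − 1725.35 × 0.777146 = 1459 lb.

T = 1725 lb, A_x = 1086 lb, A_y = 1459 lb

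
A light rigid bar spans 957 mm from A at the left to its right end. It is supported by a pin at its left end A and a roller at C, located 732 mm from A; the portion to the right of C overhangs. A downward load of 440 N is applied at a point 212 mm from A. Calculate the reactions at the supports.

Moments about A: C_y·732 − 440·212 = 0 → C_y = 93280/732 = 127.432 ≈ 127.4 N.
ΣF_y = 0: A_y + 127.432 − 440 = 0 → A_y = 312.6 N.
ΣF_x = 0: no horizontal applied forces, so A_x = 0.

A_x = 0, A_y = 312.6 N, C_y = 127.4 N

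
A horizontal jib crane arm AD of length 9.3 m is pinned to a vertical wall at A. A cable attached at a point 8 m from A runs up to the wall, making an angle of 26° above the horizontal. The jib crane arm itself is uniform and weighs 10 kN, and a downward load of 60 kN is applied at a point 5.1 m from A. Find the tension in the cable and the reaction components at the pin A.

ΣM about A: T·sin26°·8 − 10·4.65 − 60·5.1 = 0 → T = 352.5/(8·0.438371) = 100.514 ≈ 100.5 kN.
ΣF_x = 0: A_x − T·cos26° = 0 → A_x = 100.514 × 0.898794 = 90.34 kN.
ΣF_y = 0: A_y + T·sin26° − 10 − 60 = 0 → A_y = 70 − 100.514 × 0.438371 = 25.94 kN.

T = 100.5 kN, A_x = 90.34 kN, A_y = 25.94 kN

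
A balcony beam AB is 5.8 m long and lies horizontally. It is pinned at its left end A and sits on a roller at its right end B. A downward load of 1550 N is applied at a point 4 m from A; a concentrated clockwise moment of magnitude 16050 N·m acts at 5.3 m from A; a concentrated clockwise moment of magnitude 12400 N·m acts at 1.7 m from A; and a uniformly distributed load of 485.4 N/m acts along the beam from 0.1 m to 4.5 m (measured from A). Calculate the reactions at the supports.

Resultant of the distributed load: 485.4 × 4.4 = 2135.76 N at 2.3 m from A.
Taking moments about A: B_y·5.8 − 1550·4 − 16050 − 12400 − (485.4·4.4)·2.3 = 0 → B_y = 39562.248/5.8 = 6821.08 ≈ 6821 N.
ΣF_y = 0: A_y + 6821.08 − 1550 − 485.4·4.4 = 0 → A_y = -3135 N.
ΣF_x = 0: no horizontal applied forces, so A_x = 0.

A_x = 0, A_y = -3135 N, B_y = 6821 N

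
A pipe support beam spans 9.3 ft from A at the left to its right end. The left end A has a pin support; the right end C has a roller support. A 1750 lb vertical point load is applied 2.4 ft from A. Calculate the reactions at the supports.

A_x = 0, A_y = 1298 lb, C_y = 451.6 lb

Taking moments about A: C_y·9.3 − 1750·2.4 = 0 → C_y = 4200/9.3 = 451.613 ≈ 451.6 lb.
ΣF_y = 0: A_y + 451.613 − 1750 = 0 → A_y = 1298 lb.
ΣF_x = 0: no horizontal applied forces, so A_x = 0.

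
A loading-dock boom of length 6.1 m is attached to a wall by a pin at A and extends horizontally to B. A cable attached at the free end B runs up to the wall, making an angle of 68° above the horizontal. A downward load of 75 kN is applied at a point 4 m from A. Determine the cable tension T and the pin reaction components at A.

T = 53.04 kN, A_x = 19.87 kN, A_y = 25.82 kN

ΣM about A: T·sin68°·6.1 − 75·4 = 0 → T = 300/(6.1·0.927184) = 53.0427 ≈ 53.04 kN.
ΣF_x = 0: A_x − T·cos68° = 0 → A_x = 53.0427 × 0.374607 = 19.87 kN.
ΣF_y = 0: A_y + T·sin68° − 75 = 0 → A_y = 75 − 53.0427 × 0.927184 = 25.82 kN.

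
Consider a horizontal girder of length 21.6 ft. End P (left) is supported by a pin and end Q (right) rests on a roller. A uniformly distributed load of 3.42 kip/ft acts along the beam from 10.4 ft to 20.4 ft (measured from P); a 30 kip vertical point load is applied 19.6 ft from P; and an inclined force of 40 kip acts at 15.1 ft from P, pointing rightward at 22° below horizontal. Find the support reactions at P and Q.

Resultant of the distributed load: 3.42 × 10 = 34.2 kip at 15.4 ft from P.
ΣM about P: Q_y·21.6 − (3.42·10)·15.4 − 30·19.6 − 40·sin22°·15.1 = 0 → Q_y = 1340.94/21.6 = 62.0806 ≈ 62.08 kip.
ΣF_y = 0: P_y + 62.0806 − 3.42·10 − 30 − 40·sin22° = 0 → P_y = 17.10 kip.
ΣF_x = 0: P_x + 40·cos22° = 0 → P_x = -37.09 kip.

P_x = -37.09 kip, P_y = 17.10 kip, Q_y = 62.08 kip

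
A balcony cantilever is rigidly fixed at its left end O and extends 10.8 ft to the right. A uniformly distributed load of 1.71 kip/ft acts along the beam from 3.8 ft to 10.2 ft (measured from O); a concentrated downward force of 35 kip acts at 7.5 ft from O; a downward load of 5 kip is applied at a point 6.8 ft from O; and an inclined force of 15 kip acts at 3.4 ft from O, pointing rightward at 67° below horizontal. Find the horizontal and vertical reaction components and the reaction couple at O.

Resultant of the distributed load: 1.71 × 6.4 = 10.944 kip at 7 ft from O.
ΣF_x = 0: O_x + 15·cos67° = 0 → O_x = -5.861 kip.
ΣF_y = 0: O_y − 1.71·6.4 − 35 − 5 − 15·sin67° = 0 → O_y = 64.75 kip.
ΣM about O: M_O − (1.71·6.4)·7 − 35·7.5 − 5·6.8 − 15·sin67°·3.4 = 0 → M_O = 420.1 kip·ft.

O_x = -5.861 kip, O_y = 64.75 kip, M_O = 420.1 kip·ft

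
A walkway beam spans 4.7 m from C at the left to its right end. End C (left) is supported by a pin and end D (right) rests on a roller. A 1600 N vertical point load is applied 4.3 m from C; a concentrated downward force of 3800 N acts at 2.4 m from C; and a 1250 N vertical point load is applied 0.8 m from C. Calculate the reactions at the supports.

ΣM about C: D_y·4.7 − 1600·4.3 − 3800·2.4 − 1250·0.8 = 0 → D_y = 17000/4.7 = 3617.02 ≈ 3617 N.
ΣF_y = 0: C_y + 3617.02 − 1600 − 3800 − 1250 = 0 → C_y = 3033 N.
ΣF_x = 0: no horizontal applied forces, so C_x = 0.

C_x = 0, C_y = 3033 N, D_y = 3617 N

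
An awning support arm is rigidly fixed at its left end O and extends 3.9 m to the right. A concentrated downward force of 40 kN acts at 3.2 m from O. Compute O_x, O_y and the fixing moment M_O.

O_x = 0, O_y = 40.00 kN, M_O = 128.0 kN·m

ΣF_x = 0: O_x = 0.
ΣF_y = 0: O_y − 40 = 0 → O_y = 40.00 kN.
ΣM about O: M_O − 40·3.2 = 0 → M_O = 128.0 kN·m.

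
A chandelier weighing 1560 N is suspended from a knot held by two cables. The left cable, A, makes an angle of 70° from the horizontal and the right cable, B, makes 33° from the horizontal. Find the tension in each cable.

ΣF_x = 0: −T_A·cos70° + T_B·cos33° = 0 → T_B = 0.407812·T_A.
ΣF_y = 0: T_A·sin70° + T_B·sin33° = 1560.
Substitute: T_A·(0.939693 + 0.407812·0.544639) = 1560 → T_A = 1342.74 ≈ 1343 N.
Then T_B = 0.407812 × 1342.74 = 547.6 N.

T_A = 1343 N, T_B = 547.6 N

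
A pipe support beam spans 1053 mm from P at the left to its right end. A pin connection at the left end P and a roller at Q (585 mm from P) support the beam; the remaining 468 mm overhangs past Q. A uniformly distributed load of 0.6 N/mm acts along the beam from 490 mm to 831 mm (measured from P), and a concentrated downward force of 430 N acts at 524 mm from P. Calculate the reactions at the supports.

Resultant of the distributed load: 0.6 × 341 = 204.6 N at 660.5 mm from P.
ΣM about P: Q_y·585 − (0.6·341)·660.5 − 430·524 = 0 → Q_y = 360458.3/585 = 616.168 ≈ 616.2 N.
ΣF_y = 0: P_y + 616.168 − 0.6·341 − 430 = 0 → P_y = 18.43 N.
ΣF_x = 0: no horizontal applied forces, so P_x = 0.

P_x = 0, P_y = 18.43 N, Q_y = 616.2 N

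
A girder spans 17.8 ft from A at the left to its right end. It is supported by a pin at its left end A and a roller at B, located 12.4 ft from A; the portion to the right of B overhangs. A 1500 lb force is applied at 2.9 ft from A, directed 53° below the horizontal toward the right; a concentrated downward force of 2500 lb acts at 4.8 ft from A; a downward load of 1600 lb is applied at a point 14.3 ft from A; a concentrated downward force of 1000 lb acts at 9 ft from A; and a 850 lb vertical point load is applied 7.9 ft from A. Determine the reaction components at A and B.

A_x = -902.7 lb, A_y = 2788 lb, B_y = 4360 lb

Moments about A: B_y·12.4 − 1500·sin53°·2.9 − 2500·4.8 − 1600·14.3 − 1000·9 − 850·7.9 = 0 → B_y = 54069.1/12.4 = 4360.41 ≈ 4360 lb.
ΣF_y = 0: A_y + 4360.41 − 1500·sin53° − 2500 − 1600 − 1000 − 850 = 0 → A_y = 2788 lb.
ΣF_x = 0: A_x + 1500·cos53° = 0 → A_x = -902.7 lb.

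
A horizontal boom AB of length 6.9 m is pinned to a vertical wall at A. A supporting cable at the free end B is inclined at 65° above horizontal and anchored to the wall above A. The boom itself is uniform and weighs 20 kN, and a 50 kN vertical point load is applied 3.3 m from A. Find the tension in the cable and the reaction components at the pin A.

ΣM about A: T·sin65°·6.9 − 20·3.45 − 50·3.3 = 0 → T = 234/(6.9·0.906308) = 37.4189 ≈ 37.42 kN.
ΣF_x = 0: A_x − T·cos65° = 0 → A_x = 37.4189 × 0.422618 = 15.81 kN.
ΣF_y = 0: A_y + T·sin65° − 20 − 50 = 0 → A_y = 70 − 37.4189 × 0.906308 = 36.09 kN.

T = 37.42 kN, A_x = 15.81 kN, A_y = 36.09 kN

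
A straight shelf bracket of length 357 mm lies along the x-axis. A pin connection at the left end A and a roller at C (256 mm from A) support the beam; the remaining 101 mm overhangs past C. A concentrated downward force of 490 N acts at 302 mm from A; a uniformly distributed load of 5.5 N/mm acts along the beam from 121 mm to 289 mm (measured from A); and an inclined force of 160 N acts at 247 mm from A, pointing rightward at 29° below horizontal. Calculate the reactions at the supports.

A_x = -139.9 N, A_y = 98.76 N, C_y = 1393 N

Resultant of the distributed load: 5.5 × 168 = 924 N at 205 mm from A.
Moments about A: C_y·256 − 490·302 − (5.5·168)·205 − 160·sin29°·247 = 0 → C_y = 356560/256 = 1392.81 ≈ 1393 N.
ΣF_y = 0: A_y + 1392.81 − 490 − 5.5·168 − 160·sin29° = 0 → A_y = 98.76 N.
ΣF_x = 0: A_x + 160·cos29° = 0 → A_x = -139.9 N.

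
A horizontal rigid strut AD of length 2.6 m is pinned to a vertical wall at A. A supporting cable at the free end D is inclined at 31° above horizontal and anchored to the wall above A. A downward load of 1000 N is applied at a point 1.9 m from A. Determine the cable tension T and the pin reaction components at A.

ΣM about A: T·sin31°·2.6 − 1000·1.9 = 0 → T = 1900/(2.6·0.515038) = 1418.86 ≈ 1419 N.
ΣF_x = 0: A_x − T·cos31° = 0 → A_x = 1418.86 × 0.857167 = 1216 N.
ΣF_y = 0: A_y + T·sin31° − 1000 = 0 → A_y = 1000 − 1418.86 × 0.515038 = 269.2 N.

T = 1419 N, A_x = 1216 N, A_y = 269.2 N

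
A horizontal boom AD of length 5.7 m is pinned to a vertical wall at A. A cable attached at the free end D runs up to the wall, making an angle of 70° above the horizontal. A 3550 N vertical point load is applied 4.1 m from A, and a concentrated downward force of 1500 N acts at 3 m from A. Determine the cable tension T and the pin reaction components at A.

T = 3558 N, A_x = 1217 N, A_y = 1707 N

ΣM about A: T·sin70°·5.7 − 3550·4.1 − 1500·3 = 0 → T = 19055/(5.7·0.939693) = 3557.53 ≈ 3558 N.
ΣF_x = 0: A_x − T·cos70° = 0 → A_x = 3557.53 × 0.34202 = 1217 N.
ΣF_y = 0: A_y + T·sin70° − 3550 − 1500 = 0 → A_y = 5050 − 3557.53 × 0.939693 = 1707 N.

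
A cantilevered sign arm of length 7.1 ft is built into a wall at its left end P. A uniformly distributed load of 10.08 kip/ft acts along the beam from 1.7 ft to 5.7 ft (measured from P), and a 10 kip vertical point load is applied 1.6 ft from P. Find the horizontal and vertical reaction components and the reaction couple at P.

P_x = 0, P_y = 50.32 kip, M_P = 165.2 kip·ft

Resultant of the distributed load: 10.08 × 4 = 40.32 kip at 3.7 ft from P.
ΣF_x = 0: P_x = 0.
ΣF_y = 0: P_y − 10.08·4 − 10 = 0 → P_y = 50.32 kip.
ΣM about P: M_P − (10.08·4)·3.7 − 10·1.6 = 0 → M_P = 165.2 kip·ft.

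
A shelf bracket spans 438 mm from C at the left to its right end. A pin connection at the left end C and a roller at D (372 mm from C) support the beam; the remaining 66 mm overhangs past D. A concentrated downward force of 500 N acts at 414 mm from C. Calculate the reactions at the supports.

Taking moments about C: D_y·372 − 500·414 = 0 → D_y = 207000/372 = 556.452 ≈ 556.5 N.
ΣF_y = 0: C_y + 556.452 − 500 = 0 → C_y = -56.45 N.
ΣF_x = 0: no horizontal applied forces, so C_x = 0.

C_x = 0, C_y = -56.45 N, D_y = 556.5 N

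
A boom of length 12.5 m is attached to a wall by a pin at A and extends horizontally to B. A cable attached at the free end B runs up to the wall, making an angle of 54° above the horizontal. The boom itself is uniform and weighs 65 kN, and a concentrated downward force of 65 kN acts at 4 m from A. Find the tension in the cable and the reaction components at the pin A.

ΣM about A: T·sin54°·12.5 − 65·6.25 − 65·4 = 0 → T = 666.25/(12.5·0.809017) = 65.8824 ≈ 65.88 kN.
ΣF_x = 0: A_x − T·cos54° = 0 → A_x = 65.8824 × 0.587785 = 38.72 kN.
ΣF_y = 0: A_y + T·sin54° − 65 − 65 = 0 → A_y = 130 − 65.8824 × 0.809017 = 76.70 kN.

T = 65.88 kN, A_x = 38.72 kN, A_y = 76.70 kN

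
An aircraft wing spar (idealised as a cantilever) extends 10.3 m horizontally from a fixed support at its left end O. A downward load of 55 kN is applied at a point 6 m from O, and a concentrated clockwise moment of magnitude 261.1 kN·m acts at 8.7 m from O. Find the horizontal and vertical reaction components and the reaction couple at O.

ΣF_x = 0: O_x = 0.
ΣF_y = 0: O_y − 55 = 0 → O_y = 55.00 kN.
ΣM about O: M_O − 55·6 − 261.1 = 0 → M_O = 591.1 kN·m.

O_x = 0, O_y = 55.00 kN, M_O = 591.1 kN·m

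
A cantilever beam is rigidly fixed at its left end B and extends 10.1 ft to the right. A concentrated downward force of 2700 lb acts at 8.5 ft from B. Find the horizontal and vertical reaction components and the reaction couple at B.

B_x = 0, B_y = 2700 lb, M_B = 22950 lb·ft

ΣF_x = 0: B_x = 0.
ΣF_y = 0: B_y − 2700 = 0 → B_y = 2700 lb.
ΣM about B: M_B − 2700·8.5 = 0 → M_B = 22950 lb·ft.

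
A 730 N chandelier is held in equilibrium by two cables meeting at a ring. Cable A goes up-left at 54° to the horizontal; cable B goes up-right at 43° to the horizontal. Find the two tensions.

ΣF_x = 0: −T_A·cos54° + T_B·cos43° = 0 → T_B = 0.803695·T_A.
ΣF_y = 0: T_A·sin54° + T_B·sin43° = 730.
Substitute: T_A·(0.809017 + 0.803695·0.681998) = 730 → T_A = 537.898 ≈ 537.9 N.
Then T_B = 0.803695 × 537.898 = 432.3 N.

T_A = 537.9 N, T_B = 432.3 N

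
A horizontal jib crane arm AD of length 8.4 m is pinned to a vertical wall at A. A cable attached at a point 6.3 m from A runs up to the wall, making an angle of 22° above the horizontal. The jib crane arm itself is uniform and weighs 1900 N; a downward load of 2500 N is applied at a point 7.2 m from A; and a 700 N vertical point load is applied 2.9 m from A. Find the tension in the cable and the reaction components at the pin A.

T = 11870 N, A_x = 11000 N, A_y = 654.0 N

ΣM about A: T·sin22°·6.3 − 1900·4.2 − 2500·7.2 − 700·2.9 = 0 → T = 28010/(6.3·0.374607) = 11868.5 ≈ 11870 N.
ΣF_x = 0: A_x − T·cos22° = 0 → A_x = 11868.5 × 0.927184 = 11000 N.
ΣF_y = 0: A_y + T·sin22° − 1900 − 2500 − 700 = 0 → A_y = 5100 − 11868.5 × 0.374607 = 654.0 N.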